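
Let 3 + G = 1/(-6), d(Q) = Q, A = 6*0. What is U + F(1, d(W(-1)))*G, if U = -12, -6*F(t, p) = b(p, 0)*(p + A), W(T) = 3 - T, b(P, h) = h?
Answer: -12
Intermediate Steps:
A = 0
F(t, p) = 0 (F(t, p) = -0*(p + 0) = -0*p = -⅙*0 = 0)
G = -19/6 (G = -3 + 1/(-6) = -3 - ⅙ = -19/6 ≈ -3.1667)
U + F(1, d(W(-1)))*G = -12 + 0*(-19/6) = -12 + 0 = -12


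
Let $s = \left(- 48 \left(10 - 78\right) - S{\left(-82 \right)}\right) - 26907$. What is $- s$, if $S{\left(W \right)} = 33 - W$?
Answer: $23758$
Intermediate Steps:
$s = -23758$ ($s = \left(- 48 \left(10 - 78\right) - \left(33 - -82\right)\right) - 26907 = \left(\left(-48\right) \left(-68\right) - \left(33 + 82\right)\right) - 26907 = \left(3264 - 115\right) - 26907 = 3149 - 26907 = -23758$)
$- s = \left(-1\right) \left(-23758\right) = 23758$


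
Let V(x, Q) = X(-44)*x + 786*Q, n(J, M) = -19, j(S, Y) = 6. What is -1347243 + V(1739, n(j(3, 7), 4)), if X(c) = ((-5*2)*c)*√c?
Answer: -1362177 + 1530320*I*√11 ≈ -1.3622e+6 + 5.0755e+6*I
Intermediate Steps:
X(c) = -10*c^(3/2) (X(c) = (-10*c)*√c = -10*c^(3/2))
V(x, Q) = 786*Q + 880*I*x*√11 (V(x, Q) = (-(-880)*I*√11)*x + 786*Q = (880*I*√11)*x + 786*Q = 880*I*x*√11 + 786*Q = 786*Q + 880*I*x*√11)
-1347243 + V(1739, n(j(3, 7), 4)) = -1347243 + (786*(-19) + 880*I*1739*√11) = -1347243 + (-14934 + 1530320*I*√11) = -1362177 + 1530320*I*√11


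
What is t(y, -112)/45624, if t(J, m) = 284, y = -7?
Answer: 71/11406 ≈ 0.0062248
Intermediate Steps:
t(y, -112)/45624 = 284/45624 = 284*(1/45624) = 71/11406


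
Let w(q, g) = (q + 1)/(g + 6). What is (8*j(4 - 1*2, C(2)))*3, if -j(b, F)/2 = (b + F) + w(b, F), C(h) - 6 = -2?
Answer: -1512/5 ≈ -302.40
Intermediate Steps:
C(h) = 4 (C(h) = 6 - 2 = 4)
w(q, g) = (1 + q)/(6 + g)
j(b, F) = -2*F - 2*b - 2*(1 + b)/(6 + F) (j(b, F) = -2*((b + F) + (1 + b)/(6 + F)) = -2*((F + b) + (1 + b)/(6 + F)) = -2*(F + b + (1 + b)/(6 + F)) = -2*F - 2*b - 2*(1 + b)/(6 + F))
(8*j(4 - 1*2, C(2)))*3 = (8*(2*(-1 - (4 - 1*2) + (6 + 4)*(-1*4 - (4 - 1*2)))/(6 + 4)))*3 = (8*(2*(-1 - (4 - 2) + 10*(-4 - (4 - 2)))/10))*3 = (8*(2*(⅒)*(-1 - 1*2 + 10*(-4 - 1*2))))*3 = (8*(2*(⅒)*(-1 - 2 + 10*(-4 - 2))))*3 = (8*(2*(⅒)*(-1 - 2 + 10*(-6))))*3 = (8*(2*(⅒)*(-1 - 2 - 60)))*3 = (8*(2*(⅒)*(-63)))*3 = (8*(-63/5))*3 = -504/5*3 = -1512/5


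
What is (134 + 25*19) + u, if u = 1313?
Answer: 1922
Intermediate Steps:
(134 + 25*19) + u = (134 + 25*19) + 1313 = (134 + 475) + 1313 = 609 + 1313 = 1922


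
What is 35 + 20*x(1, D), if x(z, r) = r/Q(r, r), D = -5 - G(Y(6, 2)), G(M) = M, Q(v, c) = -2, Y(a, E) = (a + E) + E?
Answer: 185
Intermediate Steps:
Y(a, E) = a + 2*E (Y(a, E) = (E + a) + E = a + 2*E)
D = -15 (D = -5 - (6 + 2*2) = -5 - (6 + 4) = -5 - 1*10 = -5 - 10 = -15)
x(z, r) = -r/2 (x(z, r) = r/(-2) = r*(-½) = -r/2)
35 + 20*x(1, D) = 35 + 20*(-½*(-15)) = 35 + 20*(15/2) = 35 + 150 = 185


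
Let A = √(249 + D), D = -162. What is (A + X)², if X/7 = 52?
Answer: (364 + √87)² ≈ 1.3937e+5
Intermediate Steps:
A = √87 (A = √(249 - 162) = √87 ≈ 9.3274)
X = 364 (X = 7*52 = 364)
(A + X)² = (√87 + 364)² = (364 + √87)²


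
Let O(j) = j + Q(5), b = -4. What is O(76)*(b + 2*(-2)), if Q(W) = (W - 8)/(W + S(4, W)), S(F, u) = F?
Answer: -1816/3 ≈ -605.33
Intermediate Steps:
Q(W) = (-8 + W)/(4 + W) (Q(W) = (W - 8)/(W + 4) = (-8 + W)/(4 + W))
O(j) = -1/3 + j (O(j) = j + (-8 + 5)/(4 + 5) = j - 3/9 = j + (1/9)*(-3) = j - 1/3 = -1/3 + j)
O(76)*(b + 2*(-2)) = (-1/3 + 76)*(-4 + 2*(-2)) = 227*(-4 - 4)/3 = (227/3)*(-8) = -1816/3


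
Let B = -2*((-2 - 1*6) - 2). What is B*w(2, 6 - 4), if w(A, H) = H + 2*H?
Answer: 120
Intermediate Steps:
w(A, H) = 3*H
B = 20 (B = -2*((-2 - 6) - 2) = -2*(-8 - 2) = -2*(-10) = 20)
B*w(2, 6 - 4) = 20*(3*(6 - 4)) = 20*(3*2) = 20*6 = 120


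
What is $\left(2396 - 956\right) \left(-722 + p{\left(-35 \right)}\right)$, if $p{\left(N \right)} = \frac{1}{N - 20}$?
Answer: $- \frac{11436768}{11} \approx -1.0397 \cdot 10^{6}$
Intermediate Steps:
$p{\left(N \right)} = \frac{1}{-20 + N}$
$\left(2396 - 956\right) \left(-722 + p{\left(-35 \right)}\right) = \left(2396 - 956\right) \left(-722 + \frac{1}{-20 - 35}\right) = 1440 \left(-722 + \frac{1}{-55}\right) = 1440 \left(-722 - \frac{1}{55}\right) = 1440 \left(- \frac{39711}{55}\right) = - \frac{11436768}{11}$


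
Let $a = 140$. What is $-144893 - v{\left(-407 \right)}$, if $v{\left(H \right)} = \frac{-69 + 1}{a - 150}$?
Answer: $- \frac{724499}{5} \approx -1.449 \cdot 10^{5}$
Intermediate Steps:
$v{\left(H \right)} = \frac{34}{5}$ ($v{\left(H \right)} = \frac{-69 + 1}{140 - 150} = - \frac{68}{-10} = \left(-68\right) \left(- \frac{1}{10}\right) = \frac{34}{5}$)
$-144893 - v{\left(-407 \right)} = -144893 - \frac{34}{5} = - \frac{724499}{5}$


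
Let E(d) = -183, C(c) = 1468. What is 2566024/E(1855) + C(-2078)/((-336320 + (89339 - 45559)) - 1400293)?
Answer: -4343850374636/309788439 ≈ -14022.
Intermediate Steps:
2566024/E(1855) + C(-2078)/((-336320 + (89339 - 45559)) - 1400293) = 2566024/(-183) + 1468/((-336320 + (89339 - 45559)) - 1400293) = 2566024*(-1/183) + 1468/((-336320 + 43780) - 1400293) = -2566024/183 + 1468/(-292540 - 1400293) = -2566024/183 + 1468/(-1692833) = -2566024/183 + 1468*(-1/1692833) = -2566024/183 - 1468/1692833 = -4343850374636/309788439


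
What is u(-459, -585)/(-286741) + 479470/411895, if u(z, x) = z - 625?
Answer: 27586040290/23621436839 ≈ 1.1678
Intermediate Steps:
u(z, x) = -625 + z
u(-459, -585)/(-286741) + 479470/411895 = (-625 - 459)/(-286741) + 479470/411895 = -1084*(-1/286741) + 479470*(1/411895) = 1084/286741 + 95894/82379 = 27586040290/23621436839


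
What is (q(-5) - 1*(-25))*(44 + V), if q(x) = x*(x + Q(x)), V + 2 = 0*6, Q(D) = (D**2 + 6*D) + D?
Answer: 4200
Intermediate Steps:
Q(D) = D**2 + 7*D
V = -2 (V = -2 + 0*6 = -2 + 0 = -2)
q(x) = x*(x + x*(7 + x))
(q(-5) - 1*(-25))*(44 + V) = ((-5)**2*(8 - 5) - 1*(-25))*(44 - 2) = (25*3 + 25)*42 = (75 + 25)*42 = 100*42 = 4200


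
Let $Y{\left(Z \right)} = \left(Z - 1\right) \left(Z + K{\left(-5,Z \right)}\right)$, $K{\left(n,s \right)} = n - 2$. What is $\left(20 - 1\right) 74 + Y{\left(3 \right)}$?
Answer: $1398$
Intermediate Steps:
$K{\left(n,s \right)} = -2 + n$
$Y{\left(Z \right)} = \left(-1 + Z\right) \left(-7 + Z\right)$ ($Y{\left(Z \right)} = \left(Z - 1\right) \left(Z - 7\right) = \left(-1 + Z\right) \left(Z - 7\right) = \left(-1 + Z\right) \left(-7 + Z\right)$)
$\left(20 - 1\right) 74 + Y{\left(3 \right)} = \left(20 - 1\right) 74 + \left(7 + 3^{2} - 24\right) = \left(20 - 1\right) 74 + \left(7 + 9 - 24\right) = 19 \cdot 74 - 8 = 1406 - 8 = 1398$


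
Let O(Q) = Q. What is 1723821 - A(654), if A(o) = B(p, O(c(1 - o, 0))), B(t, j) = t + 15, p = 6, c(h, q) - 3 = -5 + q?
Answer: 1723800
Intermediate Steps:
c(h, q) = -2 + q (c(h, q) = 3 + (-5 + q) = -2 + q)
B(t, j) = 15 + t
A(o) = 21 (A(o) = 15 + 6 = 21)
1723821 - A(654) = 1723821 - 1*21 = 1723821 - 21 = 1723800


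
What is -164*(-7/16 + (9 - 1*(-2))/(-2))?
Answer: 3895/4 ≈ 973.75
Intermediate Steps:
-164*(-7/16 + (9 - 1*(-2))/(-2)) = -164*(-7*1/16 + (9 + 2)*(-½)) = -164*(-7/16 + 11*(-½)) = -164*(-7/16 - 11/2) = -164*(-95/16) = 3895/4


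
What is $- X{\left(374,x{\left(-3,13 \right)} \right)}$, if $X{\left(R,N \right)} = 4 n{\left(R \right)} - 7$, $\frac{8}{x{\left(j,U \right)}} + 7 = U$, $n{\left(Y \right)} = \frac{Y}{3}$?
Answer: $- \frac{1475}{3} \approx -491.67$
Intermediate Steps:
$n{\left(Y \right)} = \frac{Y}{3}$ ($n{\left(Y \right)} = Y \frac{1}{3} = \frac{Y}{3}$)
$x{\left(j,U \right)} = \frac{8}{-7 + U}$
$X{\left(R,N \right)} = -7 + \frac{4 R}{3}$ ($X{\left(R,N \right)} = 4 \frac{R}{3} - 7 = \frac{4 R}{3} - 7 = -7 + \frac{4 R}{3}$)
$- X{\left(374,x{\left(-3,13 \right)} \right)} = - (-7 + \frac{4}{3} \cdot 374) = - (-7 + \frac{1496}{3}) = \left(-1\right) \frac{1475}{3} = - \frac{1475}{3}$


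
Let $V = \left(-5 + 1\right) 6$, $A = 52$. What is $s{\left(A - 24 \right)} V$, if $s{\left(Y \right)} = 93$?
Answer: $-2232$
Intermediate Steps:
$V = -24$ ($V = \left(-4\right) 6 = -24$)
$s{\left(A - 24 \right)} V = 93 \left(-24\right) = -2232$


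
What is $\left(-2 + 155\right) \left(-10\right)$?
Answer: $-1530$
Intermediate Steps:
$\left(-2 + 155\right) \left(-10\right) = 153 \left(-10\right) = -1530$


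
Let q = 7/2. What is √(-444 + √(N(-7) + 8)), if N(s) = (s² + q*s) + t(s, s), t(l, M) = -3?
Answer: √(-1776 + 2*√118)/2 ≈ 20.942*I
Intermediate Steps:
q = 7/2 (q = 7*(½) = 7/2 ≈ 3.5000)
N(s) = -3 + s² + 7*s/2 (N(s) = (s² + 7*s/2) - 3 = -3 + s² + 7*s/2)
√(-444 + √(N(-7) + 8)) = √(-444 + √((-3 + (-7)² + (7/2)*(-7)) + 8)) = √(-444 + √((-3 + 49 - 49/2) + 8)) = √(-444 + √(43/2 + 8)) = √(-444 + √(59/2)) = √(-444 + √118/2)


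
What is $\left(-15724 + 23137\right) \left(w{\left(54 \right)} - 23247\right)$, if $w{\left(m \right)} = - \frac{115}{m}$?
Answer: $- \frac{3102224363}{18} \approx -1.7235 \cdot 10^{8}$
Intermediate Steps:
$\left(-15724 + 23137\right) \left(w{\left(54 \right)} - 23247\right) = \left(-15724 + 23137\right) \left(- \frac{115}{54} - 23247\right) = 7413 \left(\left(-115\right) \frac{1}{54} - 23247\right) = 7413 \left(- \frac{115}{54} - 23247\right) = 7413 \left(- \frac{1255453}{54}\right) = - \frac{3102224363}{18}$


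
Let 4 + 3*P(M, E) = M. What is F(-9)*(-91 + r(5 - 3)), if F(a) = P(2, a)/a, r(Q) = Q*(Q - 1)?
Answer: -178/27 ≈ -6.5926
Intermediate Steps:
P(M, E) = -4/3 + M/3
r(Q) = Q*(-1 + Q)
F(a) = -2/(3*a) (F(a) = (-4/3 + (⅓)*2)/a = (-4/3 + ⅔)/a = -2/(3*a))
F(-9)*(-91 + r(5 - 3)) = (-⅔/(-9))*(-91 + (5 - 3)*(-1 + (5 - 3))) = (-⅔*(-⅑))*(-91 + 2*(-1 + 2)) = 2*(-91 + 2*1)/27 = 2*(-91 + 2)/27 = (2/27)*(-89) = -178/27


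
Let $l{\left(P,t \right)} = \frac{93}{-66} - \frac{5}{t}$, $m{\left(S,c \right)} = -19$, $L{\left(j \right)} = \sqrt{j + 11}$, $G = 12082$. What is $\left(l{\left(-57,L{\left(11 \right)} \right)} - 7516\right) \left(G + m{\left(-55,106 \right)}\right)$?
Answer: $- \frac{1995015129}{22} - \frac{60315 \sqrt{22}}{22} \approx -9.0695 \cdot 10^{7}$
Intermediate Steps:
$L{\left(j \right)} = \sqrt{11 + j}$
$l{\left(P,t \right)} = - \frac{31}{22} - \frac{5}{t}$ ($l{\left(P,t \right)} = 93 \left(- \frac{1}{66}\right) - \frac{5}{t} = - \frac{31}{22} - \frac{5}{t}$)
$\left(l{\left(-57,L{\left(11 \right)} \right)} - 7516\right) \left(G + m{\left(-55,106 \right)}\right) = \left(\left(- \frac{31}{22} - \frac{5}{\sqrt{11 + 11}}\right) - 7516\right) \left(12082 - 19\right) = \left(\left(- \frac{31}{22} - \frac{5}{\sqrt{22}}\right) - 7516\right) 12063 = \left(\left(- \frac{31}{22} - 5 \frac{\sqrt{22}}{22}\right) - 7516\right) 12063 = \left(\left(- \frac{31}{22} - \frac{5 \sqrt{22}}{22}\right) - 7516\right) 12063 = \left(- \frac{165383}{22} - \frac{5 \sqrt{22}}{22}\right) 12063 = - \frac{1995015129}{22} - \frac{60315 \sqrt{22}}{22}$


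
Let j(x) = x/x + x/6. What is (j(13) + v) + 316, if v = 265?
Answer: 3505/6 ≈ 584.17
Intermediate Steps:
j(x) = 1 + x/6 (j(x) = 1 + x*(⅙) = 1 + x/6)
(j(13) + v) + 316 = ((1 + (⅙)*13) + 265) + 316 = ((1 + 13/6) + 265) + 316 = (19/6 + 265) + 316 = 1609/6 + 316 = 3505/6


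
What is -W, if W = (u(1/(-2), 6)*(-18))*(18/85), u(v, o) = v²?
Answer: 81/85 ≈ 0.95294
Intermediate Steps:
W = -81/85 (W = ((1/(-2))²*(-18))*(18/85) = ((-½)²*(-18))*(18*(1/85)) = ((¼)*(-18))*(18/85) = -9/2*18/85 = -81/85 ≈ -0.95294)
-W = -1*(-81/85) = 81/85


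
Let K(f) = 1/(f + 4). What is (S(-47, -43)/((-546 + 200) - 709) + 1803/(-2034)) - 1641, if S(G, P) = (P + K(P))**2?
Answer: -596069791699/362652030 ≈ -1643.6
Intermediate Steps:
K(f) = 1/(4 + f)
S(G, P) = (P + 1/(4 + P))**2
(S(-47, -43)/((-546 + 200) - 709) + 1803/(-2034)) - 1641 = ((-43 + 1/(4 - 43))**2/((-546 + 200) - 709) + 1803/(-2034)) - 1641 = ((-43 + 1/(-39))**2/(-346 - 709) + 1803*(-1/2034)) - 1641 = ((-43 - 1/39)**2/(-1055) - 601/678) - 1641 = ((-1678/39)**2*(-1/1055) - 601/678) - 1641 = ((2815684/1521)*(-1/1055) - 601/678) - 1641 = (-2815684/1604655 - 601/678) - 1641 = -957810469/362652030 - 1641 = -596069791699/362652030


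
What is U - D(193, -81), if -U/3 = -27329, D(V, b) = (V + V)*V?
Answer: 7489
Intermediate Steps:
D(V, b) = 2*V² (D(V, b) = (2*V)*V = 2*V²)
U = 81987 (U = -3*(-27329) = 81987)
U - D(193, -81) = 81987 - 2*193² = 81987 - 2*37249 = 81987 - 1*74498 = 81987 - 74498 = 7489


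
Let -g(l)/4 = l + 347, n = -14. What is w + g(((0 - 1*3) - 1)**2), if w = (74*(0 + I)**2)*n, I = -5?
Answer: -27352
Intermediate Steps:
g(l) = -1388 - 4*l (g(l) = -4*(l + 347) = -4*(347 + l) = -1388 - 4*l)
w = -25900 (w = (74*(0 - 5)**2)*(-14) = (74*(-5)**2)*(-14) = (74*25)*(-14) = 1850*(-14) = -25900)
w + g(((0 - 1*3) - 1)**2) = -25900 + (-1388 - 4*((0 - 1*3) - 1)**2) = -25900 + (-1388 - 4*((0 - 3) - 1)**2) = -25900 + (-1388 - 4*(-3 - 1)**2) = -25900 + (-1388 - 4*(-4)**2) = -25900 + (-1388 - 4*16) = -25900 + (-1388 - 64) = -25900 - 1452 = -27352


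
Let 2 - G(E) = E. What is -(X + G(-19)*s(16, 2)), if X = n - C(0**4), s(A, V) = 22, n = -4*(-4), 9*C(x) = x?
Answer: -478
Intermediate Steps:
C(x) = x/9
n = 16
G(E) = 2 - E
X = 16 (X = 16 - 0**4/9 = 16 - 0/9 = 16 - 1*0 = 16 + 0 = 16)
-(X + G(-19)*s(16, 2)) = -(16 + (2 - 1*(-19))*22) = -(16 + (2 + 19)*22) = -(16 + 21*22) = -(16 + 462) = -1*478 = -478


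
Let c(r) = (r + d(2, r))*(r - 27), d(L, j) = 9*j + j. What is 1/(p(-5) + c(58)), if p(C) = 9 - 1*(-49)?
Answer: 1/19836 ≈ 5.0413e-5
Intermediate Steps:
d(L, j) = 10*j
c(r) = 11*r*(-27 + r) (c(r) = (r + 10*r)*(r - 27) = (11*r)*(-27 + r) = 11*r*(-27 + r))
p(C) = 58 (p(C) = 9 + 49 = 58)
1/(p(-5) + c(58)) = 1/(58 + 11*58*(-27 + 58)) = 1/(58 + 11*58*31) = 1/(58 + 19778) = 1/19836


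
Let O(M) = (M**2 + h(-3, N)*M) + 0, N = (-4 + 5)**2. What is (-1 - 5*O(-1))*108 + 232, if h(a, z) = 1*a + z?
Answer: -1496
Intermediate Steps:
N = 1 (N = 1**2 = 1)
h(a, z) = a + z
O(M) = M**2 - 2*M (O(M) = (M**2 + (-3 + 1)*M) + 0 = (M**2 - 2*M) + 0 = M**2 - 2*M)
(-1 - 5*O(-1))*108 + 232 = (-1 - (-5)*(-2 - 1))*108 + 232 = (-1 - (-5)*(-3))*108 + 232 = (-1 - 5*3)*108 + 232 = (-1 - 15)*108 + 232 = -16*108 + 232 = -1728 + 232 = -1496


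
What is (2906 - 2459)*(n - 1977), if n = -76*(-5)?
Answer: -713859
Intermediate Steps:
n = 380
(2906 - 2459)*(n - 1977) = (2906 - 2459)*(380 - 1977) = 447*(-1597) = -713859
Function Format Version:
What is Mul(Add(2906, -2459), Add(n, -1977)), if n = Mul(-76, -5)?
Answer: -713859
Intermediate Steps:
n = 380
Mul(Add(2906, -2459), Add(n, -1977)) = Mul(Add(2906, -2459), Add(380, -1977)) = Mul(447, -1597) = -713859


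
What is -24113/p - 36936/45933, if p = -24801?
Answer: 63844231/379728111 ≈ 0.16813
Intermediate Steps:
-24113/p - 36936/45933 = -24113/(-24801) - 36936/45933 = -24113*(-1/24801) - 36936*1/45933 = 24113/24801 - 12312/15311 = 63844231/379728111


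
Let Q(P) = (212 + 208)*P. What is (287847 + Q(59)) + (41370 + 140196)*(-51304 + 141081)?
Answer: 16300763409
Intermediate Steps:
Q(P) = 420*P
(287847 + Q(59)) + (41370 + 140196)*(-51304 + 141081) = (287847 + 420*59) + (41370 + 140196)*(-51304 + 141081) = (287847 + 24780) + 181566*89777 = 312627 + 16300450782 = 16300763409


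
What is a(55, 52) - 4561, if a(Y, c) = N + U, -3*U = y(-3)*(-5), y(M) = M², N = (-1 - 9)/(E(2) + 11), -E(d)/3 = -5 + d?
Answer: -9093/2 ≈ -4546.5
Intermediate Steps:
E(d) = 15 - 3*d (E(d) = -3*(-5 + d) = 15 - 3*d)
N = -½ (N = (-1 - 9)/((15 - 3*2) + 11) = -10/((15 - 6) + 11) = -10/(9 + 11) = -10/20 = -10*1/20 = -½ ≈ -0.50000)
U = 15 (U = -(-3)²*(-5)/3 = -3*(-5) = -⅓*(-45) = 15)
a(Y, c) = 29/2 (a(Y, c) = -½ + 15 = 29/2)
a(55, 52) - 4561 = 29/2 - 4561 = -9093/2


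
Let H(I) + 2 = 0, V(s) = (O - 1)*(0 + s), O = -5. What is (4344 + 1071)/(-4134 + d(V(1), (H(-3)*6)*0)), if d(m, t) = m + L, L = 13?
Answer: -5415/4127 ≈ -1.3121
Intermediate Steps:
V(s) = -6*s (V(s) = (-5 - 1)*(0 + s) = -6*s)
H(I) = -2 (H(I) = -2 + 0 = -2)
d(m, t) = 13 + m (d(m, t) = m + 13 = 13 + m)
(4344 + 1071)/(-4134 + d(V(1), (H(-3)*6)*0)) = (4344 + 1071)/(-4134 + (13 - 6*1)) = 5415/(-4134 + (13 - 6)) = 5415/(-4134 + 7) = 5415/(-4127) = 5415*(-1/4127) = -5415/4127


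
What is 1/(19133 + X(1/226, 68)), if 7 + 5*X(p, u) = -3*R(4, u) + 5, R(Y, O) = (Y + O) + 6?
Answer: 5/95429 ≈ 5.2395e-5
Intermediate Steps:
R(Y, O) = 6 + O + Y (R(Y, O) = (O + Y) + 6 = 6 + O + Y)
X(p, u) = -32/5 - 3*u/5 (X(p, u) = -7/5 + (-3*(6 + u + 4) + 5)/5 = -7/5 + (-3*(10 + u) + 5)/5 = -7/5 + ((-30 - 3*u) + 5)/5 = -7/5 + (-25 - 3*u)/5 = -7/5 + (-5 - 3*u/5) = -32/5 - 3*u/5)
1/(19133 + X(1/226, 68)) = 1/(19133 + (-32/5 - ⅗*68)) = 1/(19133 + (-32/5 - 204/5)) = 1/(19133 - 236/5) = 1/(95429/5) = 5/95429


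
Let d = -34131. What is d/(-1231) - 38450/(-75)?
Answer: 1995671/3693 ≈ 540.39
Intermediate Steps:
d/(-1231) - 38450/(-75) = -34131/(-1231) - 38450/(-75) = -34131*(-1/1231) - 38450*(-1/75) = 34131/1231 + 1538/3 = 1995671/3693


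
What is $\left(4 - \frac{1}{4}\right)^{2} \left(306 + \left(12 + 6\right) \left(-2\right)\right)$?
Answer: $\frac{30375}{8} \approx 3796.9$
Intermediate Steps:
$\left(4 - \frac{1}{4}\right)^{2} \left(306 + \left(12 + 6\right) \left(-2\right)\right) = \left(4 - \frac{1}{4}\right)^{2} \left(306 + 18 \left(-2\right)\right) = \left(4 - \frac{1}{4}\right)^{2} \left(306 - 36\right) = \left(\frac{15}{4}\right)^{2} \cdot 270 = \frac{225}{16} \cdot 270 = \frac{30375}{8}$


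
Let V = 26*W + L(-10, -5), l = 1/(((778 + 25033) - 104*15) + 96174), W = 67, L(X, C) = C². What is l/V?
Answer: 1/212790975 ≈ 4.6994e-9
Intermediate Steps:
l = 1/120425 (l = 1/((25811 - 1560) + 96174) = 1/(24251 + 96174) = 1/120425 ≈ 8.3039e-6)
V = 1767 (V = 26*67 + (-5)² = 1742 + 25 = 1767)
l/V = (1/120425)/1767 = (1/120425)*(1/1767) = 1/212790975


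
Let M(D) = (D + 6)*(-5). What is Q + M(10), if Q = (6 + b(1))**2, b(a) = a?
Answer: -31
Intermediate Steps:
M(D) = -30 - 5*D (M(D) = (6 + D)*(-5) = -30 - 5*D)
Q = 49 (Q = (6 + 1)**2 = 7**2 = 49)
Q + M(10) = 49 + (-30 - 5*10) = 49 + (-30 - 50) = 49 - 80 = -31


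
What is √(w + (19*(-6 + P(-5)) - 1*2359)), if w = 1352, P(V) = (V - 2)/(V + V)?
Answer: I*√110770/10 ≈ 33.282*I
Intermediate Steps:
P(V) = (-2 + V)/(2*V) (P(V) = (-2 + V)/((2*V)) = (-2 + V)*(1/(2*V)) = (-2 + V)/(2*V))
√(w + (19*(-6 + P(-5)) - 1*2359)) = √(1352 + (19*(-6 + (½)*(-2 - 5)/(-5)) - 1*2359)) = √(1352 + (19*(-6 + (½)*(-⅕)*(-7)) - 2359)) = √(1352 + (19*(-6 + 7/10) - 2359)) = √(1352 + (19*(-53/10) - 2359)) = √(1352 + (-1007/10 - 2359)) = √(1352 - 24597/10) = √(-11077/10) = I*√110770/10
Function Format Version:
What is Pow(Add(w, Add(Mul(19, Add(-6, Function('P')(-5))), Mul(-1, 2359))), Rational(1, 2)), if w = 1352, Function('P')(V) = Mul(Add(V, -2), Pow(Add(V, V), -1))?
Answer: Mul(Rational(1, 10), I, Pow(110770, Rational(1, 2))) ≈ Mul(33.282, I)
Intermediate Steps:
Function('P')(V) = Mul(Rational(1, 2), Pow(V, -1), Add(-2, V)) (Function('P')(V) = Mul(Add(-2, V), Pow(Mul(2, V), -1)) = Mul(Add(-2, V), Mul(Rational(1, 2), Pow(V, -1))) = Mul(Rational(1, 2), Pow(V, -1), Add(-2, V)))
Pow(Add(w, Add(Mul(19, Add(-6, Function('P')(-5))), Mul(-1, 2359))), Rational(1, 2)) = Pow(Add(1352, Add(Mul(19, Add(-6, Mul(Rational(1, 2), Pow(-5, -1), Add(-2, -5)))), Mul(-1, 2359))), Rational(1, 2)) = Pow(Add(1352, Add(Mul(19, Add(-6, Mul(Rational(1, 2), Rational(-1, 5), -7))), -2359)), Rational(1, 2)) = Pow(Add(1352, Add(Mul(19, Add(-6, Rational(7, 10))), -2359)), Rational(1, 2)) = Pow(Add(1352, Add(Mul(19, Rational(-53, 10)), -2359)), Rational(1, 2)) = Pow(Add(1352, Add(Rational(-1007, 10), -2359)), Rational(1, 2)) = Pow(Add(1352, Rational(-24597, 10)), Rational(1, 2)) = Pow(Rational(-11077, 10), Rational(1, 2)) = Mul(Rational(1, 10), I, Pow(110770, Rational(1, 2)))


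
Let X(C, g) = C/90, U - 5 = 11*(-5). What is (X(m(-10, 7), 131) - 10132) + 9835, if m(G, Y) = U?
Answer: -2678/9 ≈ -297.56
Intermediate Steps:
U = -50 (U = 5 + 11*(-5) = 5 - 55 = -50)
m(G, Y) = -50
X(C, g) = C/90 (X(C, g) = C*(1/90) = C/90)
(X(m(-10, 7), 131) - 10132) + 9835 = ((1/90)*(-50) - 10132) + 9835 = (-5/9 - 10132) + 9835 = -91193/9 + 9835 = -2678/9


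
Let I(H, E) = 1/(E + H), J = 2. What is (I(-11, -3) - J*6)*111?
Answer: -18759/14 ≈ -1339.9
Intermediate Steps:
(I(-11, -3) - J*6)*111 = (1/(-3 - 11) - 1*2*6)*111 = (1/(-14) - 2*6)*111 = (-1/14 - 12)*111 = -169/14*111 = -18759/14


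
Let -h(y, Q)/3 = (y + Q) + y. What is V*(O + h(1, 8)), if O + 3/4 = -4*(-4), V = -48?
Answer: 708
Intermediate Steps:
h(y, Q) = -6*y - 3*Q (h(y, Q) = -3*((y + Q) + y) = -3*((Q + y) + y) = -3*(Q + 2*y) = -6*y - 3*Q)
O = 61/4 (O = -¾ - 4*(-4) = -¾ + 16 = 61/4 ≈ 15.250)
V*(O + h(1, 8)) = -48*(61/4 + (-6*1 - 3*8)) = -48*(61/4 + (-6 - 24)) = -48*(61/4 - 30) = -48*(-59/4) = 708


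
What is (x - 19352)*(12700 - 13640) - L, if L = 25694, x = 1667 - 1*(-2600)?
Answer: 14154206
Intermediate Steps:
x = 4267 (x = 1667 + 2600 = 4267)
(x - 19352)*(12700 - 13640) - L = (4267 - 19352)*(12700 - 13640) - 1*25694 = -15085*(-940) - 25694 = 14179900 - 25694 = 14154206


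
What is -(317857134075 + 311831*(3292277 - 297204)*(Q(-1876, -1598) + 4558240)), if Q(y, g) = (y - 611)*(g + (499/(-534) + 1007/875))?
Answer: -1241086193898092631338899/155750 ≈ -7.9685e+18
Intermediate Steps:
Q(y, g) = (-611 + y)*(101113/467250 + g) (Q(y, g) = (-611 + y)*(g + (499*(-1/534) + 1007*(1/875))) = (-611 + y)*(g + (-499/534 + 1007/875)) = (-611 + y)*(g + 101113/467250) = (-611 + y)*(101113/467250 + g))
-(317857134075 + 311831*(3292277 - 297204)*(Q(-1876, -1598) + 4558240)) = -(317857134075 + 311831*(3292277 - 297204)*((-61780043/467250 - 611*(-1598) + (101113/467250)*(-1876) - 1598*(-1876)) + 4558240)) = -(317857134075 + 933956608663*((-61780043/467250 + 976378 - 13549142/33375 + 2997848) + 4558240)) = -(317857134075 + 933956608663*(618901876823/155750 + 4558240)) = -311831/(1/(2995073*(1328847756823/155750) + 1019325)) = -311831/(1/(3979996037571133079/155750 + 1019325)) = -311831/(1/(3979996196331001829/155750)) = -311831/155750/3979996196331001829 = -311831*3979996196331001829/155750 = -1241086193898092631338899/155750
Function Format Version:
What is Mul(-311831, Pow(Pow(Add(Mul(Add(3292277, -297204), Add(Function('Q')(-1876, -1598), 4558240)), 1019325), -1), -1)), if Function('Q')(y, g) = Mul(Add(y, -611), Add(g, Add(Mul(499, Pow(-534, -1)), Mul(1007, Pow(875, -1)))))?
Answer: Rational(-1241086193898092631338899, 155750) ≈ -7.9685e+18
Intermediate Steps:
Function('Q')(y, g) = Mul(Add(-611, y), Add(Rational(101113, 467250), g)) (Function('Q')(y, g) = Mul(Add(-611, y), Add(g, Add(Mul(499, Rational(-1, 534)), Mul(1007, Rational(1, 875))))) = Mul(Add(-611, y), Add(g, Add(Rational(-499, 534), Rational(1007, 875)))) = Mul(Add(-611, y), Add(g, Rational(101113, 467250))) = Mul(Add(-611, y), Add(Rational(101113, 467250), g)))
Mul(-311831, Pow(Pow(Add(Mul(Add(3292277, -297204), Add(Function('Q')(-1876, -1598), 4558240)), 1019325), -1), -1)) = Mul(-311831, Pow(Pow(Add(Mul(Add(3292277, -297204), Add(Add(Rational(-61780043, 467250), Mul(-611, -1598), Mul(Rational(101113, 467250), -1876), Mul(-1598, -1876)), 4558240)), 1019325), -1), -1)) = Mul(-311831, Pow(Pow(Add(Mul(2995073, Add(Add(Rational(-61780043, 467250), 976378, Rational(-13549142, 33375), 2997848), 4558240)), 1019325), -1), -1)) = Mul(-311831, Pow(Pow(Add(Mul(2995073, Add(Rational(618901876823, 155750), 4558240)), 1019325), -1), -1)) = Mul(-311831, Pow(Pow(Add(Mul(2995073, Rational(1328847756823, 155750)), 1019325), -1), -1)) = Mul(-311831, Pow(Pow(Add(Rational(3979996037571133079, 155750), 1019325), -1), -1)) = Mul(-311831, Pow(Pow(Rational(3979996196331001829, 155750), -1), -1)) = Mul(-311831, Pow(Rational(155750, 3979996196331001829), -1)) = Mul(-311831, Rational(3979996196331001829, 155750)) = Rational(-1241086193898092631338899, 155750)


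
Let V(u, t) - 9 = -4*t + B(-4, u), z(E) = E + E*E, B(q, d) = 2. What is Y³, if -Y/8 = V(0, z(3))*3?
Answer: 700227072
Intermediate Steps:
z(E) = E + E²
V(u, t) = 11 - 4*t (V(u, t) = 9 + (-4*t + 2) = 9 + (2 - 4*t) = 11 - 4*t)
Y = 888 (Y = -8*(11 - 12*(1 + 3))*3 = -8*(11 - 12*4)*3 = -8*(11 - 4*12)*3 = -8*(11 - 48)*3 = -(-296)*3 = -8*(-111) = 888)
Y³ = 888³ = 700227072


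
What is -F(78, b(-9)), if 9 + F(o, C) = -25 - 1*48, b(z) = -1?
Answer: 82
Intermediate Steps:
F(o, C) = -82 (F(o, C) = -9 + (-25 - 1*48) = -9 + (-25 - 48) = -9 - 73 = -82)
-F(78, b(-9)) = -1*(-82) = 82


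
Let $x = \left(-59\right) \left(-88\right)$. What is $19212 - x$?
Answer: $14020$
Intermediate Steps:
$x = 5192$
$19212 - x = 19212 - 5192 = 14020$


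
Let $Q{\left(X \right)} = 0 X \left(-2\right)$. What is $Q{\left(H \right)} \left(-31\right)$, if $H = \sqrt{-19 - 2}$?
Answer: $0$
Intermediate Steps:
$H = i \sqrt{21}$ ($H = \sqrt{-21} = i \sqrt{21} \approx 4.5826 i$)
$Q{\left(X \right)} = 0$ ($Q{\left(X \right)} = 0 \left(-2\right) = 0$)
$Q{\left(H \right)} \left(-31\right) = 0 \left(-31\right) = 0$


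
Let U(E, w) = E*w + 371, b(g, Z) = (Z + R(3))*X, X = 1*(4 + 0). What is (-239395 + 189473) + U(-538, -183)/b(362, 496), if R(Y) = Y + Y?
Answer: -100144551/2008 ≈ -49873.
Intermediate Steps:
R(Y) = 2*Y
X = 4 (X = 1*4 = 4)
b(g, Z) = 24 + 4*Z (b(g, Z) = (Z + 2*3)*4 = (Z + 6)*4 = (6 + Z)*4 = 24 + 4*Z)
U(E, w) = 371 + E*w
(-239395 + 189473) + U(-538, -183)/b(362, 496) = (-239395 + 189473) + (371 - 538*(-183))/(24 + 4*496) = -49922 + (371 + 98454)/(24 + 1984) = -49922 + 98825/2008 = -100144551/2008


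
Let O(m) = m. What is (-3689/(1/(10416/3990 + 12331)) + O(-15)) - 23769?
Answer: -4324634957/95 ≈ -4.5522e+7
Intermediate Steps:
(-3689/(1/(10416/3990 + 12331)) + O(-15)) - 23769 = (-3689/(1/(10416/3990 + 12331)) - 15) - 23769 = (-3689/(1/(10416*(1/3990) + 12331)) - 15) - 23769 = (-3689/(1/(248/95 + 12331)) - 15) - 23769 = (-3689/(1/(1171693/95)) - 15) - 23769 = (-3689/95/1171693 - 15) - 23769 = (-3689*1171693/95 - 15) - 23769 = (-4322375477/95 - 15) - 23769 = -4322376902/95 - 23769 = -4324634957/95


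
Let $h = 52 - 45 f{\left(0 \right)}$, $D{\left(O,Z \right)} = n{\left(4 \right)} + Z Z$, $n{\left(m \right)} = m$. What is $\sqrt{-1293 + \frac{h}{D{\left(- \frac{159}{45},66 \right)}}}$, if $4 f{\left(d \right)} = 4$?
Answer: $\frac{i \sqrt{6144845570}}{2180} \approx 35.958 i$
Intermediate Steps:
$f{\left(d \right)} = 1$ ($f{\left(d \right)} = \frac{1}{4} \cdot 4 = 1$)
$D{\left(O,Z \right)} = 4 + Z^{2}$ ($D{\left(O,Z \right)} = 4 + Z Z = 4 + Z^{2}$)
$h = 7$ ($h = 52 - 45 = 7$)
$\sqrt{-1293 + \frac{h}{D{\left(- \frac{159}{45},66 \right)}}} = \sqrt{-1293 + \frac{7}{4 + 66^{2}}} = \sqrt{-1293 + \frac{7}{4 + 4356}} = \sqrt{-1293 + \frac{7}{4360}} = \sqrt{- \frac{5637473}{4360}} = \frac{i \sqrt{6144845570}}{2180}$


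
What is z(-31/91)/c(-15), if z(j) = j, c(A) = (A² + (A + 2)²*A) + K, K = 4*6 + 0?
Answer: 31/208026 ≈ 0.00014902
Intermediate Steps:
K = 24 (K = 24 + 0 = 24)
c(A) = 24 + A² + A*(2 + A)² (c(A) = (A² + (A + 2)²*A) + 24 = (A² + (2 + A)²*A) + 24 = (A² + A*(2 + A)²) + 24 = 24 + A² + A*(2 + A)²)
z(-31/91)/c(-15) = (-31/91)/(24 + (-15)² - 15*(2 - 15)²) = (-31*1/91)/(24 + 225 - 15*(-13)²) = -31/(91*(24 + 225 - 15*169)) = -31/(91*(24 + 225 - 2535)) = -31/91/(-2286) = -31/91*(-1/2286) = 31/208026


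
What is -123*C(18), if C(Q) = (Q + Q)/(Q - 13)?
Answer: -4428/5 ≈ -885.60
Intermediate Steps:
C(Q) = 2*Q/(-13 + Q) (C(Q) = (2*Q)/(-13 + Q) = 2*Q/(-13 + Q))
-123*C(18) = -246*18/(-13 + 18) = -246*18/5 = -123*36/5 = -4428/5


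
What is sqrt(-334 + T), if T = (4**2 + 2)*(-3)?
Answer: 2*I*sqrt(97) ≈ 19.698*I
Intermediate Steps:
T = -54 (T = (16 + 2)*(-3) = 18*(-3) = -54)
sqrt(-334 + T) = sqrt(-334 - 54) = sqrt(-388) = 2*I*sqrt(97)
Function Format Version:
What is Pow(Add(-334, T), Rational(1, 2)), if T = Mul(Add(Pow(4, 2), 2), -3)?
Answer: Mul(2, I, Pow(97, Rational(1, 2))) ≈ Mul(19.698, I)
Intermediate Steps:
T = -54 (T = Mul(Add(16, 2), -3) = Mul(18, -3) = -54)
Pow(Add(-334, T), Rational(1, 2)) = Pow(Add(-334, -54), Rational(1, 2)) = Pow(-388, Rational(1, 2)) = Mul(2, I, Pow(97, Rational(1, 2)))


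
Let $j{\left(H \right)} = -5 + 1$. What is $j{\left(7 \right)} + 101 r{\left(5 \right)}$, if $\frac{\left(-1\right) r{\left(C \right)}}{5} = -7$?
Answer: $3531$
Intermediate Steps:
$r{\left(C \right)} = 35$ ($r{\left(C \right)} = \left(-5\right) \left(-7\right) = 35$)
$j{\left(H \right)} = -4$
$j{\left(7 \right)} + 101 r{\left(5 \right)} = -4 + 101 \cdot 35 = -4 + 3535 = 3531$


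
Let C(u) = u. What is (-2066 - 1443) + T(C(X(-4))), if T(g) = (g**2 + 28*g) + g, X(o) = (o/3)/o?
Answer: -31493/9 ≈ -3499.2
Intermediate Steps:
X(o) = 1/3 (X(o) = (o*(1/3))/o = (o/3)/o = 1/3)
T(g) = g**2 + 29*g
(-2066 - 1443) + T(C(X(-4))) = (-2066 - 1443) + (29 + 1/3)/3 = -3509 + (1/3)*(88/3) = -3509 + 88/9 = -31493/9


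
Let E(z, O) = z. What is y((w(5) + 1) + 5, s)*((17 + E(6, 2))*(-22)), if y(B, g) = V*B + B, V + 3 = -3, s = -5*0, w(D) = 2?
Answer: 20240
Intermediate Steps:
s = 0
V = -6 (V = -3 - 3 = -6)
y(B, g) = -5*B (y(B, g) = -6*B + B = -5*B)
y((w(5) + 1) + 5, s)*((17 + E(6, 2))*(-22)) = (-5*((2 + 1) + 5))*((17 + 6)*(-22)) = (-5*(3 + 5))*(23*(-22)) = -5*8*(-506) = -40*(-506) = 20240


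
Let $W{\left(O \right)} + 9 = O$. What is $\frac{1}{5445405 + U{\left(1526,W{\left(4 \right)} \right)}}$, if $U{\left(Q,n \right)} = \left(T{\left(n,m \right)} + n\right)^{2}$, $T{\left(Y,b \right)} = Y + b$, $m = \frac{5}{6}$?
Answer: $\frac{36}{196037605} \approx 1.8364 \cdot 10^{-7}$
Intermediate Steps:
$m = \frac{5}{6}$ ($m = 5 \cdot \frac{1}{6} = \frac{5}{6} \approx 0.83333$)
$W{\left(O \right)} = -9 + O$
$U{\left(Q,n \right)} = \left(\frac{5}{6} + 2 n\right)^{2}$ ($U{\left(Q,n \right)} = \left(\left(n + \frac{5}{6}\right) + n\right)^{2} = \left(\left(\frac{5}{6} + n\right) + n\right)^{2} = \left(\frac{5}{6} + 2 n\right)^{2}$)
$\frac{1}{5445405 + U{\left(1526,W{\left(4 \right)} \right)}} = \frac{1}{5445405 + \frac{\left(5 + 12 \left(-9 + 4\right)\right)^{2}}{36}} = \frac{1}{5445405 + \frac{\left(5 + 12 \left(-5\right)\right)^{2}}{36}} = \frac{1}{5445405 + \frac{\left(5 - 60\right)^{2}}{36}} = \frac{1}{5445405 + \frac{\left(-55\right)^{2}}{36}} = \frac{1}{5445405 + \frac{1}{36} \cdot 3025} = \frac{1}{5445405 + \frac{3025}{36}} = \frac{1}{\frac{196037605}{36}} = \frac{36}{196037605}$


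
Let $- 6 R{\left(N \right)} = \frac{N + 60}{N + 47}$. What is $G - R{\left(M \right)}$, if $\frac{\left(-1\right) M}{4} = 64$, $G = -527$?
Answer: $- \frac{330331}{627} \approx -526.84$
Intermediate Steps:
$M = -256$ ($M = \left(-4\right) 64 = -256$)
$R{\left(N \right)} = - \frac{60 + N}{6 \left(47 + N\right)}$ ($R{\left(N \right)} = - \frac{\left(N + 60\right) \frac{1}{N + 47}}{6} = - \frac{\left(60 + N\right) \frac{1}{47 + N}}{6} = - \frac{\frac{1}{47 + N} \left(60 + N\right)}{6} = - \frac{60 + N}{6 \left(47 + N\right)}$)
$G - R{\left(M \right)} = -527 - \frac{-60 - -256}{6 \left(47 - 256\right)} = -527 - \frac{-60 + 256}{6 \left(-209\right)} = -527 - \frac{1}{6} \left(- \frac{1}{209}\right) 196 = -527 - - \frac{98}{627} = -527 + \frac{98}{627} = - \frac{330331}{627}$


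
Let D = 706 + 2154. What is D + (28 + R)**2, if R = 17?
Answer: 4885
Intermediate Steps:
D = 2860
D + (28 + R)**2 = 2860 + (28 + 17)**2 = 2860 + 45**2 = 2860 + 2025 = 4885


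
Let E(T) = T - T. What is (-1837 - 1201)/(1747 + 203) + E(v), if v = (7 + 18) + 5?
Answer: -1519/975 ≈ -1.5579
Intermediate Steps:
v = 30 (v = 25 + 5 = 30)
E(T) = 0
(-1837 - 1201)/(1747 + 203) + E(v) = (-1837 - 1201)/(1747 + 203) + 0 = -3038/1950 + 0 = -3038*1/1950 + 0 = -1519/975 + 0 = -1519/975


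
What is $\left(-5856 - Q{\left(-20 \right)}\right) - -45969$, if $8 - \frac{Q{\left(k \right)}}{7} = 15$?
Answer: $40162$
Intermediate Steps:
$Q{\left(k \right)} = -49$ ($Q{\left(k \right)} = 56 - 105 = -49$)
$\left(-5856 - Q{\left(-20 \right)}\right) - -45969 = \left(-5856 - -49\right) - -45969 = \left(-5856 + 49\right) + 45969 = -5807 + 45969 = 40162$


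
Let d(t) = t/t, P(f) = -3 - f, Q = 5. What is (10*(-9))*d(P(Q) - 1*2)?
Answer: -90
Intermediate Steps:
d(t) = 1
(10*(-9))*d(P(Q) - 1*2) = (10*(-9))*1 = -90*1 = -90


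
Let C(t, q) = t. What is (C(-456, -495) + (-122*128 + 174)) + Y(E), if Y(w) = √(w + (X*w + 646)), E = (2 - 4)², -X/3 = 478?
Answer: -15898 + I*√5086 ≈ -15898.0 + 71.316*I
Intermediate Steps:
X = -1434 (X = -3*478 = -1434)
E = 4 (E = (-2)² = 4)
Y(w) = √(646 - 1433*w) (Y(w) = √(w + (-1434*w + 646)) = √(w + (646 - 1434*w)) = √(646 - 1433*w))
(C(-456, -495) + (-122*128 + 174)) + Y(E) = (-456 + (-122*128 + 174)) + √(646 - 1433*4) = (-456 + (-15616 + 174)) + √(646 - 5732) = (-456 - 15442) + √(-5086) = -15898 + I*√5086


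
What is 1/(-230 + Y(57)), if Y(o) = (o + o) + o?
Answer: -1/59 ≈ -0.016949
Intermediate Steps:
Y(o) = 3*o (Y(o) = 2*o + o = 3*o)
1/(-230 + Y(57)) = 1/(-230 + 3*57) = 1/(-230 + 171) = 1/(-59) = -1/59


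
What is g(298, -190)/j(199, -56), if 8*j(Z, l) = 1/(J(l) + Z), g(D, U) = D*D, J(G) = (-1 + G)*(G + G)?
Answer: 4676773856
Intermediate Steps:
J(G) = 2*G*(-1 + G) (J(G) = (-1 + G)*(2*G) = 2*G*(-1 + G))
g(D, U) = D²
j(Z, l) = 1/(8*(Z + 2*l*(-1 + l))) (j(Z, l) = 1/(8*(2*l*(-1 + l) + Z)) = 1/(8*(Z + 2*l*(-1 + l))))
g(298, -190)/j(199, -56) = 298²/((1/(8*(199 + 2*(-56)*(-1 - 56))))) = 88804/((1/(8*(199 + 2*(-56)*(-57))))) = 88804/((1/(8*(199 + 6384)))) = 88804/(((⅛)/6583)) = 88804/(((⅛)*(1/6583))) = 88804/(1/52664) = 88804*52664 = 4676773856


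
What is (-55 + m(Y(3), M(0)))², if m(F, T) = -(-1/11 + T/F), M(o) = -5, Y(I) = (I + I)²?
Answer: 470412721/156816 ≈ 2999.8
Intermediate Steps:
Y(I) = 4*I² (Y(I) = (2*I)² = 4*I²)
m(F, T) = 1/11 - T/F (m(F, T) = -(-1*1/11 + T/F) = -(-1/11 + T/F) = 1/11 - T/F)
(-55 + m(Y(3), M(0)))² = (-55 + (-1*(-5) + (4*3²)/11)/((4*3²)))² = (-55 + (5 + (4*9)/11)/((4*9)))² = (-55 + (5 + (1/11)*36)/36)² = (-55 + (5 + 36/11)/36)² = (-55 + (1/36)*(91/11))² = (-55 + 91/396)² = (-21689/396)² = 470412721/156816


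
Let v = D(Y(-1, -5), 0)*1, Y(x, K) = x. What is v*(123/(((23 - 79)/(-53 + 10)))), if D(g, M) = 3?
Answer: 15867/56 ≈ 283.34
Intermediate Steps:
v = 3 (v = 3*1 = 3)
v*(123/(((23 - 79)/(-53 + 10)))) = 3*(123/(((23 - 79)/(-53 + 10)))) = 3*(123/((-56/(-43)))) = 3*(123/((-56*(-1/43)))) = 3*(123/(56/43)) = 3*(123*(43/56)) = 3*(5289/56) = 15867/56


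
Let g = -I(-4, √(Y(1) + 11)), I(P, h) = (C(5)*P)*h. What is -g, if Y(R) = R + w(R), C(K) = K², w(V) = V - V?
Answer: -200*√3 ≈ -346.41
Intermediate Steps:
w(V) = 0
Y(R) = R (Y(R) = R + 0 = R)
I(P, h) = 25*P*h (I(P, h) = (5²*P)*h = (25*P)*h = 25*P*h)
g = 200*√3 (g = -25*(-4)*√(1 + 11) = -25*(-4)*√12 = -25*(-4)*2*√3 = -(-200)*√3 = 200*√3 ≈ 346.41)
-g = -200*√3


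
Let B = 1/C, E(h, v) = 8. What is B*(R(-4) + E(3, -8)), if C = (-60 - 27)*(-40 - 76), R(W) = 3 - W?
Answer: 5/3364 ≈ 0.0014863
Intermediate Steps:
C = 10092 (C = -87*(-116) = 10092)
B = 1/10092 ≈ 9.9088e-5
B*(R(-4) + E(3, -8)) = ((3 - 1*(-4)) + 8)/10092 = ((3 + 4) + 8)/10092 = (7 + 8)/10092 = (1/10092)*15 = 5/3364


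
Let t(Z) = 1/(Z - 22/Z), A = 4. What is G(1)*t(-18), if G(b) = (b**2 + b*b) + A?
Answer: -54/151 ≈ -0.35762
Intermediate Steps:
G(b) = 4 + 2*b**2 (G(b) = (b**2 + b*b) + 4 = (b**2 + b**2) + 4 = 2*b**2 + 4 = 4 + 2*b**2)
G(1)*t(-18) = (4 + 2*1**2)*(-18/(-22 + (-18)**2)) = (4 + 2*1)*(-18/(-22 + 324)) = (4 + 2)*(-18/302) = 6*(-18*1/302) = 6*(-9/151) = -54/151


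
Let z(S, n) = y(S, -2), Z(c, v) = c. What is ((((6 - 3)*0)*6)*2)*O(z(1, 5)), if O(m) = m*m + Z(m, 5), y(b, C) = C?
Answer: 0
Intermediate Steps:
z(S, n) = -2
O(m) = m + m² (O(m) = m*m + m = m² + m = m + m²)
((((6 - 3)*0)*6)*2)*O(z(1, 5)) = ((((6 - 3)*0)*6)*2)*(-2*(1 - 2)) = (((3*0)*6)*2)*(-2*(-1)) = ((0*6)*2)*2 = (0*2)*2 = 0*2 = 0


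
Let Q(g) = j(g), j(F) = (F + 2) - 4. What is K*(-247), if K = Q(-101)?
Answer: 25441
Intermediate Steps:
j(F) = -2 + F (j(F) = (2 + F) - 4 = -2 + F)
Q(g) = -2 + g
K = -103 (K = -2 - 101 = -103)
K*(-247) = -103*(-247) = 25441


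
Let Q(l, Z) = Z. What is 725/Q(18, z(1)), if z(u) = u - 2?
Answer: -725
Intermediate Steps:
z(u) = -2 + u
725/Q(18, z(1)) = 725/(-2 + 1) = 725/(-1) = 725*(-1) = -725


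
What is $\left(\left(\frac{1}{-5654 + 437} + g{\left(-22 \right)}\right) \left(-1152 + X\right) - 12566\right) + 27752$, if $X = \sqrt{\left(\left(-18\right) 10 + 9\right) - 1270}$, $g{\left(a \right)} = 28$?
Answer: $- \frac{29684346}{1739} + \frac{146075 i \sqrt{1441}}{5217} \approx -17070.0 + 1062.9 i$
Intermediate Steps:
$X = i \sqrt{1441}$ ($X = \sqrt{\left(-180 + 9\right) - 1270} = \sqrt{-171 - 1270} = \sqrt{-1441} = i \sqrt{1441} \approx 37.961 i$)
$\left(\left(\frac{1}{-5654 + 437} + g{\left(-22 \right)}\right) \left(-1152 + X\right) - 12566\right) + 27752 = \left(\left(\frac{1}{-5654 + 437} + 28\right) \left(-1152 + i \sqrt{1441}\right) - 12566\right) + 27752 = \left(\left(\frac{1}{-5217} + 28\right) \left(-1152 + i \sqrt{1441}\right) - 12566\right) + 27752 = \left(\left(- \frac{1}{5217} + 28\right) \left(-1152 + i \sqrt{1441}\right) - 12566\right) + 27752 = \left(\frac{146075 \left(-1152 + i \sqrt{1441}\right)}{5217} - 12566\right) + 27752 = \left(\left(- \frac{56092800}{1739} + \frac{146075 i \sqrt{1441}}{5217}\right) - 12566\right) + 27752 = \left(- \frac{77945074}{1739} + \frac{146075 i \sqrt{1441}}{5217}\right) + 27752 = - \frac{29684346}{1739} + \frac{146075 i \sqrt{1441}}{5217}$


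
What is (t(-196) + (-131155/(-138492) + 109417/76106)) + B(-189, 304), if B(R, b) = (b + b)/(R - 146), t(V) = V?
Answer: -345024627867373/1765462085460 ≈ -195.43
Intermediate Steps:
B(R, b) = 2*b/(-146 + R) (B(R, b) = (2*b)/(-146 + R) = 2*b/(-146 + R))
(t(-196) + (-131155/(-138492) + 109417/76106)) + B(-189, 304) = (-196 + (-131155/(-138492) + 109417/76106)) + 2*304/(-146 - 189) = (-196 + (-131155*(-1/138492) + 109417*(1/76106))) + 2*304/(-335) = (-196 + (131155/138492 + 109417/76106)) + 2*304*(-1/335) = (-196 + 12567530797/5270036076) - 608/335 = -1020359540099/5270036076 - 608/335 = -345024627867373/1765462085460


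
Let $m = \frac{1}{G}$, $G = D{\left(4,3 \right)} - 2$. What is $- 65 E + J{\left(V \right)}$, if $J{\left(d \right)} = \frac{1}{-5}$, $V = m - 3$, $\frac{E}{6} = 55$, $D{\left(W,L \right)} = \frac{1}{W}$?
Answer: $- \frac{107251}{5} \approx -21450.0$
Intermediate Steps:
$E = 330$ ($E = 6 \cdot 55 = 330$)
$G = - \frac{7}{4}$ ($G = \frac{1}{4} - 2 = - \frac{7}{4} \approx -1.75$)
$m = - \frac{4}{7}$ ($m = \frac{1}{- \frac{7}{4}} = - \frac{4}{7} \approx -0.57143$)
$V = - \frac{25}{7}$ ($V = - \frac{4}{7} - 3 = - \frac{25}{7} \approx -3.5714$)
$J{\left(d \right)} = - \frac{1}{5}$
$- 65 E + J{\left(V \right)} = \left(-65\right) 330 - \frac{1}{5} = -21450 - \frac{1}{5} = - \frac{107251}{5}$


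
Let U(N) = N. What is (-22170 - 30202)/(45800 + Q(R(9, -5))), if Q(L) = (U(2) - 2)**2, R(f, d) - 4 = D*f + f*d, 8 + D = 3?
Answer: -13093/11450 ≈ -1.1435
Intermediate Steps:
D = -5 (D = -8 + 3 = -5)
R(f, d) = 4 - 5*f + d*f (R(f, d) = 4 + (-5*f + f*d) = 4 + (-5*f + d*f) = 4 - 5*f + d*f)
Q(L) = 0 (Q(L) = (2 - 2)**2 = 0**2 = 0)
(-22170 - 30202)/(45800 + Q(R(9, -5))) = (-22170 - 30202)/(45800 + 0) = -52372/45800 = -52372*1/45800 = -13093/11450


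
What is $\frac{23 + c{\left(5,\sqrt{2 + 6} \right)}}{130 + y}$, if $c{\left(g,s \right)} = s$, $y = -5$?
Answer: $\frac{23}{125} + \frac{2 \sqrt{2}}{125} \approx 0.20663$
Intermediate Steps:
$\frac{23 + c{\left(5,\sqrt{2 + 6} \right)}}{130 + y} = \frac{23 + \sqrt{2 + 6}}{130 - 5} = \frac{23 + \sqrt{8}}{125} = \frac{23 + 2 \sqrt{2}}{125} = \frac{23}{125} + \frac{2 \sqrt{2}}{125}$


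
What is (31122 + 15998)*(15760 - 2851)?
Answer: 608272080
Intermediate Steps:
(31122 + 15998)*(15760 - 2851) = 47120*12909 = 608272080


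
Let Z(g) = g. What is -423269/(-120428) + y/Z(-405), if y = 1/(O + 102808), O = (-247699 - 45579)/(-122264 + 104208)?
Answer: 89854532958181/25565306623020 ≈ 3.5147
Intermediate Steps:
O = 146639/9028 (O = -293278/(-18056) = -293278*(-1/18056) = 146639/9028 ≈ 16.243)
y = 9028/928297263 (y = 1/(146639/9028 + 102808) = 1/(928297263/9028) = 9028/928297263 ≈ 9.7253e-6)
-423269/(-120428) + y/Z(-405) = -423269/(-120428) + (9028/928297263)/(-405) = -423269*(-1/120428) + (9028/928297263)*(-1/405) = 239/68 - 9028/375960391515 = 89854532958181/25565306623020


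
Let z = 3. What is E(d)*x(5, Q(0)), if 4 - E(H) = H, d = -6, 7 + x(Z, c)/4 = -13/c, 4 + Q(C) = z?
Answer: 240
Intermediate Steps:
Q(C) = -1 (Q(C) = -4 + 3 = -1)
x(Z, c) = -28 - 52/c (x(Z, c) = -28 + 4*(-13/c) = -28 - 52/c)
E(H) = 4 - H
E(d)*x(5, Q(0)) = (4 - 1*(-6))*(-28 - 52/(-1)) = (4 + 6)*(-28 - 52*(-1)) = 10*(-28 + 52) = 10*24 = 240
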